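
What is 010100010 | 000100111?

OR: 1 when either bit is 1
  010100010
| 000100111
-----------
  010100111
Decimal: 162 | 39 = 167



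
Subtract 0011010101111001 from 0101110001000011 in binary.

Method 1 - Direct subtraction (column by column from the right: bit − bit − borrow-in; if negative, add 2 and borrow 1 from the next column):
borrow: 0100111111110000
        0101110001000011
-       0011010101111001
------------------------
        0010011011001010

Method 2 - Add two's complement:
Two's complement of 0011010101111001: invert → 1100101010000110, add 1 → 1100101010000111
  0101110001000011
+ 1100101010000111
------------------
 10010011011001010  (end carry out of the top bit = 1)
Discarding the end carry: 0010011011001010
Decimal check:
  0101110001000011 = 16384 + 4096 + 2048 + 1024 + 64 + 2 + 1 = 23619
  0011010101111001 = 8192 + 4096 + 1024 + 256 + 64 + 32 + 16 + 8 + 1 = 13689
  23619 - 13689 = 9930, and 0010011011001010 = 8192 + 1024 + 512 + 128 + 64 + 8 + 2 = 9930 ✓



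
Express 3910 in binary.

Using repeated division by 2:
3910 ÷ 2 = 1955 remainder 0
1955 ÷ 2 = 977 remainder 1
977 ÷ 2 = 488 remainder 1
488 ÷ 2 = 244 remainder 0
244 ÷ 2 = 122 remainder 0
122 ÷ 2 = 61 remainder 0
61 ÷ 2 = 30 remainder 1
30 ÷ 2 = 15 remainder 0
15 ÷ 2 = 7 remainder 1
7 ÷ 2 = 3 remainder 1
3 ÷ 2 = 1 remainder 1
1 ÷ 2 = 0 remainder 1
Reading remainders bottom to top: 111101000110



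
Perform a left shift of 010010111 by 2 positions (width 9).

Original: 010010111 (decimal 151)
Shift left by 2 positions
Append 2 zeros on the right and drop the 2 high bits that overflow the 9-bit width
Result: 001011100 (decimal 92)
Equivalent: 151 << 2 = 151 × 2^2 = 604, truncated to 9 bits = 92



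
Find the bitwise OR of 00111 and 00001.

OR: 1 when either bit is 1
  00111
| 00001
-------
  00111
Decimal: 7 | 1 = 7



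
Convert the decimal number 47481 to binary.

Using repeated division by 2:
47481 ÷ 2 = 23740 remainder 1
23740 ÷ 2 = 11870 remainder 0
11870 ÷ 2 = 5935 remainder 0
5935 ÷ 2 = 2967 remainder 1
2967 ÷ 2 = 1483 remainder 1
1483 ÷ 2 = 741 remainder 1
741 ÷ 2 = 370 remainder 1
370 ÷ 2 = 185 remainder 0
185 ÷ 2 = 92 remainder 1
92 ÷ 2 = 46 remainder 0
46 ÷ 2 = 23 remainder 0
23 ÷ 2 = 11 remainder 1
11 ÷ 2 = 5 remainder 1
5 ÷ 2 = 2 remainder 1
2 ÷ 2 = 1 remainder 0
1 ÷ 2 = 0 remainder 1
Reading remainders bottom to top: 1011100101111001



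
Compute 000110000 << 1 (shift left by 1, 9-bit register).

Original: 000110000 (decimal 48)
Shift left by 1 position
Append 1 zero on the right
Result: 001100000 (decimal 96)
Equivalent: 48 << 1 = 48 × 2^1 = 96



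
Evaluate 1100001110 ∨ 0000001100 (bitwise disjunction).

OR: 1 when either bit is 1
  1100001110
| 0000001100
------------
  1100001110
Decimal: 782 | 12 = 782



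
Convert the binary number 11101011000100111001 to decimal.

Sum of powers of 2 for each 1-bit:
2^0 + 2^3 + 2^4 + 2^5 + 2^8 + 2^12 + 2^13 + 2^15 + 2^17 + 2^18 + 2^19
= 1 + 8 + 16 + 32 + 256 + 4096 + 8192 + 32768 + 131072 + 262144 + 524288
= 962873



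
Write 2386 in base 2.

Using repeated division by 2:
2386 ÷ 2 = 1193 remainder 0
1193 ÷ 2 = 596 remainder 1
596 ÷ 2 = 298 remainder 0
298 ÷ 2 = 149 remainder 0
149 ÷ 2 = 74 remainder 1
74 ÷ 2 = 37 remainder 0
37 ÷ 2 = 18 remainder 1
18 ÷ 2 = 9 remainder 0
9 ÷ 2 = 4 remainder 1
4 ÷ 2 = 2 remainder 0
2 ÷ 2 = 1 remainder 0
1 ÷ 2 = 0 remainder 1
Reading remainders bottom to top: 100101010010



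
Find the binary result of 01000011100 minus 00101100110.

Method 1 - Direct subtraction (column by column from the right: bit − bit − borrow-in; if negative, add 2 and borrow 1 from the next column):
borrow: 01111001100
        01000011100
-       00101100110
-------------------
        00010110110

Method 2 - Add two's complement:
Two's complement of 00101100110: invert → 11010011001, add 1 → 11010011010
  01000011100
+ 11010011010
-------------
 100010110110  (end carry out of the top bit = 1)
Discarding the end carry: 00010110110
Decimal check:
  01000011100 = 512 + 16 + 8 + 4 = 540
  00101100110 = 256 + 64 + 32 + 4 + 2 = 358
  540 - 358 = 182, and 00010110110 = 128 + 32 + 16 + 4 + 2 = 182 ✓



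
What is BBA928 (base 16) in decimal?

Expand by place value (powers of 16):
Digit values: B = 11, A = 10
BBA928 = 11 × 16^5 + 11 × 16^4 + 10 × 16^3 + 9 × 16^2 + 2 × 16^1 + 8 × 16^0
= 11 × 1048576 + 11 × 65536 + 10 × 4096 + 9 × 256 + 2 × 16 + 8 × 1
= 11534336 + 720896 + 40960 + 2304 + 32 + 8
= 12298536



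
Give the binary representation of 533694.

Using repeated division by 2:
533694 ÷ 2 = 266847 remainder 0
266847 ÷ 2 = 133423 remainder 1
133423 ÷ 2 = 66711 remainder 1
66711 ÷ 2 = 33355 remainder 1
33355 ÷ 2 = 16677 remainder 1
16677 ÷ 2 = 8338 remainder 1
8338 ÷ 2 = 4169 remainder 0
4169 ÷ 2 = 2084 remainder 1
2084 ÷ 2 = 1042 remainder 0
1042 ÷ 2 = 521 remainder 0
521 ÷ 2 = 260 remainder 1
260 ÷ 2 = 130 remainder 0
130 ÷ 2 = 65 remainder 0
65 ÷ 2 = 32 remainder 1
32 ÷ 2 = 16 remainder 0
16 ÷ 2 = 8 remainder 0
8 ÷ 2 = 4 remainder 0
4 ÷ 2 = 2 remainder 0
2 ÷ 2 = 1 remainder 0
1 ÷ 2 = 0 remainder 1
Reading remainders bottom to top: 10000010010010111110



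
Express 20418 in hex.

Using repeated division by 16 (digits 10–15 are A–F):
20418 ÷ 16 = 1276 remainder 2
1276 ÷ 16 = 79 remainder 12 (C)
79 ÷ 16 = 4 remainder 15 (F)
4 ÷ 16 = 0 remainder 4
Reading remainders bottom to top: 4FC2



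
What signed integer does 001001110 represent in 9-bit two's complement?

Binary: 001001110
Sign bit: 0 (non-negative)
Read directly as an unsigned value:
001001110 = 64 + 8 + 4 + 2 = 78
Value: 78



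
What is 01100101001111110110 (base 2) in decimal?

Sum of powers of 2 for each 1-bit:
2^1 + 2^2 + 2^4 + 2^5 + 2^6 + 2^7 + 2^8 + 2^9 + 2^12 + 2^14 + 2^17 + 2^18
= 2 + 4 + 16 + 32 + 64 + 128 + 256 + 512 + 4096 + 16384 + 131072 + 262144
= 414710



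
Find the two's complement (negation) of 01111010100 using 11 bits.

Original: 01111010100
Step 1 - Invert all bits: 10000101011
Step 2 - Add 1: 10000101100
Verification: 01111010100 + 10000101100 = 100000000000; discarding the end carry (carry out of the top bit) leaves the 11-bit value 00000000000, as required for x + (-x)



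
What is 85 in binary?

Using repeated division by 2:
85 ÷ 2 = 42 remainder 1
42 ÷ 2 = 21 remainder 0
21 ÷ 2 = 10 remainder 1
10 ÷ 2 = 5 remainder 0
5 ÷ 2 = 2 remainder 1
2 ÷ 2 = 1 remainder 0
1 ÷ 2 = 0 remainder 1
Reading remainders bottom to top: 1010101



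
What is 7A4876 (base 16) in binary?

Convert each hex digit to 4 bits:
  7 = 0111
  A = 1010
  4 = 0100
  8 = 1000
  7 = 0111
  6 = 0110
Concatenate: 011110100100100001110110



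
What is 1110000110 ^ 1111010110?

XOR: 1 when bits differ
  1110000110
^ 1111010110
------------
  0001010000
Decimal: 902 ^ 982 = 80



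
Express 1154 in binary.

Using repeated division by 2:
1154 ÷ 2 = 577 remainder 0
577 ÷ 2 = 288 remainder 1
288 ÷ 2 = 144 remainder 0
144 ÷ 2 = 72 remainder 0
72 ÷ 2 = 36 remainder 0
36 ÷ 2 = 18 remainder 0
18 ÷ 2 = 9 remainder 0
9 ÷ 2 = 4 remainder 1
4 ÷ 2 = 2 remainder 0
2 ÷ 2 = 1 remainder 0
1 ÷ 2 = 0 remainder 1
Reading remainders bottom to top: 10010000010



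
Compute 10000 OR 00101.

OR: 1 when either bit is 1
  10000
| 00101
-------
  10101
Decimal: 16 | 5 = 21



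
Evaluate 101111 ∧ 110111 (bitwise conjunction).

AND: 1 only when both bits are 1
  101111
& 110111
--------
  100111
Decimal: 47 & 55 = 39



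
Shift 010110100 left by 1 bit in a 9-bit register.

Original: 010110100 (decimal 180)
Shift left by 1 position
Append 1 zero on the right
Result: 101101000 (decimal 360)
Equivalent: 180 << 1 = 180 × 2^1 = 360



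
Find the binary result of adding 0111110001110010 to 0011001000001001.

Add column by column from the right: bit + bit + carry-in; write the sum mod 2, carry 1 when the sum is 2 or 3.
carry:  1110000000000000
        0111110001110010
+       0011001000001001
------------------------
       01010111001111011
(the carry out of the leftmost column, 0, becomes the leading bit)
Decimal check:
  0111110001110010 = 16384 + 8192 + 4096 + 2048 + 1024 + 64 + 32 + 16 + 2 = 31858
  0011001000001001 = 8192 + 4096 + 512 + 8 + 1 = 12809
  31858 + 12809 = 44667, and 01010111001111011 = 32768 + 8192 + 2048 + 1024 + 512 + 64 + 32 + 16 + 8 + 2 + 1 = 44667 ✓



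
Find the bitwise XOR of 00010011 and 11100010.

XOR: 1 when bits differ
  00010011
^ 11100010
----------
  11110001
Decimal: 19 ^ 226 = 241



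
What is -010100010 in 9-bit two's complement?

Original: 010100010
Step 1 - Invert all bits: 101011101
Step 2 - Add 1: 101011110
Verification: 010100010 + 101011110 = 1000000000; discarding the end carry (carry out of the top bit) leaves the 9-bit value 000000000, as required for x + (-x)



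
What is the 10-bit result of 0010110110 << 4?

Original: 0010110110 (decimal 182)
Shift left by 4 positions
Append 4 zeros on the right and drop the 4 high bits that overflow the 10-bit width
Result: 1101100000 (decimal 864)
Equivalent: 182 << 4 = 182 × 2^4 = 2912, truncated to 10 bits = 864



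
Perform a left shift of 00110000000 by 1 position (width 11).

Original: 00110000000 (decimal 384)
Shift left by 1 position
Append 1 zero on the right
Result: 01100000000 (decimal 768)
Equivalent: 384 << 1 = 384 × 2^1 = 768



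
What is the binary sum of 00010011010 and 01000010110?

Add column by column from the right: bit + bit + carry-in; write the sum mod 2, carry 1 when the sum is 2 or 3.
carry:  00000111100
        00010011010
+       01000010110
-------------------
       001010110000
(the carry out of the leftmost column, 0, becomes the leading bit)
Decimal check:
  00010011010 = 128 + 16 + 8 + 2 = 154
  01000010110 = 512 + 16 + 4 + 2 = 534
  154 + 534 = 688, and 001010110000 = 512 + 128 + 32 + 16 = 688 ✓



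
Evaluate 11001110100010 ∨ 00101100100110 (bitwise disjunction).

OR: 1 when either bit is 1
  11001110100010
| 00101100100110
----------------
  11101110100110
Decimal: 13218 | 2854 = 15270



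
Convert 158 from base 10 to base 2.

Using repeated division by 2:
158 ÷ 2 = 79 remainder 0
79 ÷ 2 = 39 remainder 1
39 ÷ 2 = 19 remainder 1
19 ÷ 2 = 9 remainder 1
9 ÷ 2 = 4 remainder 1
4 ÷ 2 = 2 remainder 0
2 ÷ 2 = 1 remainder 0
1 ÷ 2 = 0 remainder 1
Reading remainders bottom to top: 10011110



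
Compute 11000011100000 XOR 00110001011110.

XOR: 1 when bits differ
  11000011100000
^ 00110001011110
----------------
  11110010111110
Decimal: 12512 ^ 3166 = 15550



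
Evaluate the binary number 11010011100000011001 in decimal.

Sum of powers of 2 for each 1-bit:
2^0 + 2^3 + 2^4 + 2^11 + 2^12 + 2^13 + 2^16 + 2^18 + 2^19
= 1 + 8 + 16 + 2048 + 4096 + 8192 + 65536 + 262144 + 524288
= 866329



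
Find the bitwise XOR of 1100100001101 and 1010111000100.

XOR: 1 when bits differ
  1100100001101
^ 1010111000100
---------------
  0110011001001
Decimal: 6413 ^ 5572 = 3273



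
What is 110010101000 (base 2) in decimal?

Sum of powers of 2 for each 1-bit:
2^3 + 2^5 + 2^7 + 2^10 + 2^11
= 8 + 32 + 128 + 1024 + 2048
= 3240



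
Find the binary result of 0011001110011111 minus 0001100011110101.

Method 1 - Direct subtraction (column by column from the right: bit − bit − borrow-in; if negative, add 2 and borrow 1 from the next column):
borrow: 0011000111000000
        0011001110011111
-       0001100011110101
------------------------
        0001101010101010

Method 2 - Add two's complement:
Two's complement of 0001100011110101: invert → 1110011100001010, add 1 → 1110011100001011
  0011001110011111
+ 1110011100001011
------------------
 10001101010101010  (end carry out of the top bit = 1)
Discarding the end carry: 0001101010101010
Decimal check:
  0011001110011111 = 8192 + 4096 + 512 + 256 + 128 + 16 + 8 + 4 + 2 + 1 = 13215
  0001100011110101 = 4096 + 2048 + 128 + 64 + 32 + 16 + 4 + 1 = 6389
  13215 - 6389 = 6826, and 0001101010101010 = 4096 + 2048 + 512 + 128 + 32 + 8 + 2 = 6826 ✓



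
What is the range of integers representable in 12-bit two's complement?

For 12-bit two's complement:
Minimum: -2^11 = -2048
Maximum: 2^11 - 1 = 2047



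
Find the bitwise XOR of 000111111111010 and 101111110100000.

XOR: 1 when bits differ
  000111111111010
^ 101111110100000
-----------------
  101000001011010
Decimal: 4090 ^ 24480 = 20570



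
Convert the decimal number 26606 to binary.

Using repeated division by 2:
26606 ÷ 2 = 13303 remainder 0
13303 ÷ 2 = 6651 remainder 1
6651 ÷ 2 = 3325 remainder 1
3325 ÷ 2 = 1662 remainder 1
1662 ÷ 2 = 831 remainder 0
831 ÷ 2 = 415 remainder 1
415 ÷ 2 = 207 remainder 1
207 ÷ 2 = 103 remainder 1
103 ÷ 2 = 51 remainder 1
51 ÷ 2 = 25 remainder 1
25 ÷ 2 = 12 remainder 1
12 ÷ 2 = 6 remainder 0
6 ÷ 2 = 3 remainder 0
3 ÷ 2 = 1 remainder 1
1 ÷ 2 = 0 remainder 1
Reading remainders bottom to top: 110011111101110



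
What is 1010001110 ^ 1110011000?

XOR: 1 when bits differ
  1010001110
^ 1110011000
------------
  0100010110
Decimal: 654 ^ 920 = 278



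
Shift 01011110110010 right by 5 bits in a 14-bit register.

Original: 01011110110010 (decimal 6066)
Shift right by 5 positions
Drop the 5 low bits; fill with zeros on the left
Result: 00000010111101 (decimal 189)
Equivalent: 6066 >> 5 = 6066 ÷ 2^5 = 189



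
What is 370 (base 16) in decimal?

Expand by place value (powers of 16):
370 = 3 × 16^2 + 7 × 16^1 + 0 × 16^0
= 3 × 256 + 7 × 16 + 0 × 1
= 768 + 112 + 0
= 880



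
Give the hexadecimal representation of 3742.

Using repeated division by 16 (digits 10–15 are A–F):
3742 ÷ 16 = 233 remainder 14 (E)
233 ÷ 16 = 14 remainder 9
14 ÷ 16 = 0 remainder 14 (E)
Reading remainders bottom to top: E9E



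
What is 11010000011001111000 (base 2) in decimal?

Sum of powers of 2 for each 1-bit:
2^3 + 2^4 + 2^5 + 2^6 + 2^9 + 2^10 + 2^16 + 2^18 + 2^19
= 8 + 16 + 32 + 64 + 512 + 1024 + 65536 + 262144 + 524288
= 853624



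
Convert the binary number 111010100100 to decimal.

Sum of powers of 2 for each 1-bit:
2^2 + 2^5 + 2^7 + 2^9 + 2^10 + 2^11
= 4 + 32 + 128 + 512 + 1024 + 2048
= 3748



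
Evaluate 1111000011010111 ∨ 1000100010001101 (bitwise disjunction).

OR: 1 when either bit is 1
  1111000011010111
| 1000100010001101
------------------
  1111100011011111
Decimal: 61655 | 34957 = 63711



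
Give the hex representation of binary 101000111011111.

Group into 4-bit nibbles from right:
  0101 = 5
  0001 = 1
  1101 = D
  1111 = F
Result: 51DF



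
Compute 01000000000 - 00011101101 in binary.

Method 1 - Direct subtraction (column by column from the right: bit − bit − borrow-in; if negative, add 2 and borrow 1 from the next column):
borrow: 01111111110
        01000000000
-       00011101101
-------------------
        00100010011

Method 2 - Add two's complement:
Two's complement of 00011101101: invert → 11100010010, add 1 → 11100010011
  01000000000
+ 11100010011
-------------
 100100010011  (end carry out of the top bit = 1)
Discarding the end carry: 00100010011
Decimal check:
  01000000000 = 512
  00011101101 = 128 + 64 + 32 + 8 + 4 + 1 = 237
  512 - 237 = 275, and 00100010011 = 256 + 16 + 2 + 1 = 275 ✓



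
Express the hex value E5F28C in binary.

Convert each hex digit to 4 bits:
  E = 1110
  5 = 0101
  F = 1111
  2 = 0010
  8 = 1000
  C = 1100
Concatenate: 111001011111001010001100



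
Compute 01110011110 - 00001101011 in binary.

Method 1 - Direct subtraction (column by column from the right: bit − bit − borrow-in; if negative, add 2 and borrow 1 from the next column):
borrow: 00011000110
        01110011110
-       00001101011
-------------------
        01100110011

Method 2 - Add two's complement:
Two's complement of 00001101011: invert → 11110010100, add 1 → 11110010101
  01110011110
+ 11110010101
-------------
 101100110011  (end carry out of the top bit = 1)
Discarding the end carry: 01100110011
Decimal check:
  01110011110 = 512 + 256 + 128 + 16 + 8 + 4 + 2 = 926
  00001101011 = 64 + 32 + 8 + 2 + 1 = 107
  926 - 107 = 819, and 01100110011 = 512 + 256 + 32 + 16 + 2 + 1 = 819 ✓



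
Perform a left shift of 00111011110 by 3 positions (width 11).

Original: 00111011110 (decimal 478)
Shift left by 3 positions
Append 3 zeros on the right and drop the 3 high bits that overflow the 11-bit width
Result: 11011110000 (decimal 1776)
Equivalent: 478 << 3 = 478 × 2^3 = 3824, truncated to 11 bits = 1776



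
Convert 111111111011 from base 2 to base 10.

Sum of powers of 2 for each 1-bit:
2^0 + 2^1 + 2^3 + 2^4 + 2^5 + 2^6 + 2^7 + 2^8 + 2^9 + 2^10 + 2^11
= 1 + 2 + 8 + 16 + 32 + 64 + 128 + 256 + 512 + 1024 + 2048
= 4091



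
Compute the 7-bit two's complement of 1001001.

Original (sign bit 1, negative): 1001001
Step 1 - Invert all bits: 0110110
Step 2 - Add 1: 0110111
Verification: 1001001 + 0110111 = 10000000; discarding the end carry (carry out of the top bit) leaves the 7-bit value 0000000, as required for x + (-x)



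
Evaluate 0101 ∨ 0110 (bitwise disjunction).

OR: 1 when either bit is 1
  0101
| 0110
------
  0111
Decimal: 5 | 6 = 7



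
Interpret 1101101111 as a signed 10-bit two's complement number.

Binary: 1101101111
Sign bit: 1 (negative)
Invert: 0010010000
Add 1:  0010010001
Magnitude: 0010010001 = 128 + 16 + 1 = 145
Value: -145



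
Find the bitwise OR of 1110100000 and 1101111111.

OR: 1 when either bit is 1
  1110100000
| 1101111111
------------
  1111111111
Decimal: 928 | 895 = 1023



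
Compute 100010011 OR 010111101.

OR: 1 when either bit is 1
  100010011
| 010111101
-----------
  110111111
Decimal: 275 | 189 = 447



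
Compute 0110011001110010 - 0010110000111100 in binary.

Method 1 - Direct subtraction (column by column from the right: bit − bit − borrow-in; if negative, add 2 and borrow 1 from the next column):
borrow: 0111000001111000
        0110011001110010
-       0010110000111100
------------------------
        0011101000110110

Method 2 - Add two's complement:
Two's complement of 0010110000111100: invert → 1101001111000011, add 1 → 1101001111000100
  0110011001110010
+ 1101001111000100
------------------
 10011101000110110  (end carry out of the top bit = 1)
Discarding the end carry: 0011101000110110
Decimal check:
  0110011001110010 = 16384 + 8192 + 1024 + 512 + 64 + 32 + 16 + 2 = 26226
  0010110000111100 = 8192 + 2048 + 1024 + 32 + 16 + 8 + 4 = 11324
  26226 - 11324 = 14902, and 0011101000110110 = 8192 + 4096 + 2048 + 512 + 32 + 16 + 4 + 2 = 14902 ✓



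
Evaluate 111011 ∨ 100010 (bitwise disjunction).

OR: 1 when either bit is 1
  111011
| 100010
--------
  111011
Decimal: 59 | 34 = 59



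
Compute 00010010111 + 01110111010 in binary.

Add column by column from the right: bit + bit + carry-in; write the sum mod 2, carry 1 when the sum is 2 or 3.
carry:  11101111100
        00010010111
+       01110111010
-------------------
       010001010001
(the carry out of the leftmost column, 0, becomes the leading bit)
Decimal check:
  00010010111 = 128 + 16 + 4 + 2 + 1 = 151
  01110111010 = 512 + 256 + 128 + 32 + 16 + 8 + 2 = 954
  151 + 954 = 1105, and 010001010001 = 1024 + 64 + 16 + 1 = 1105 ✓



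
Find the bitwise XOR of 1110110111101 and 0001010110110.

XOR: 1 when bits differ
  1110110111101
^ 0001010110110
---------------
  1111100001011
Decimal: 7613 ^ 694 = 7947



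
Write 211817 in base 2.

Using repeated division by 2:
211817 ÷ 2 = 105908 remainder 1
105908 ÷ 2 = 52954 remainder 0
52954 ÷ 2 = 26477 remainder 0
26477 ÷ 2 = 13238 remainder 1
13238 ÷ 2 = 6619 remainder 0
6619 ÷ 2 = 3309 remainder 1
3309 ÷ 2 = 1654 remainder 1
1654 ÷ 2 = 827 remainder 0
827 ÷ 2 = 413 remainder 1
413 ÷ 2 = 206 remainder 1
206 ÷ 2 = 103 remainder 0
103 ÷ 2 = 51 remainder 1
51 ÷ 2 = 25 remainder 1
25 ÷ 2 = 12 remainder 1
12 ÷ 2 = 6 remainder 0
6 ÷ 2 = 3 remainder 0
3 ÷ 2 = 1 remainder 1
1 ÷ 2 = 0 remainder 1
Reading remainders bottom to top: 110011101101101001



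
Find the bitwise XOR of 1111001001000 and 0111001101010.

XOR: 1 when bits differ
  1111001001000
^ 0111001101010
---------------
  1000000100010
Decimal: 7752 ^ 3690 = 4130



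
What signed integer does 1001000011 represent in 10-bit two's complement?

Binary: 1001000011
Sign bit: 1 (negative)
Invert: 0110111100
Add 1:  0110111101
Magnitude: 0110111101 = 256 + 128 + 32 + 16 + 8 + 4 + 1 = 445
Value: -445



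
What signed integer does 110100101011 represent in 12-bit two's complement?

Binary: 110100101011
Sign bit: 1 (negative)
Invert: 001011010100
Add 1:  001011010101
Magnitude: 001011010101 = 512 + 128 + 64 + 16 + 4 + 1 = 725
Value: -725



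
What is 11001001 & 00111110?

AND: 1 only when both bits are 1
  11001001
& 00111110
----------
  00001000
Decimal: 201 & 62 = 8



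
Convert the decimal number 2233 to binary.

Using repeated division by 2:
2233 ÷ 2 = 1116 remainder 1
1116 ÷ 2 = 558 remainder 0
558 ÷ 2 = 279 remainder 0
279 ÷ 2 = 139 remainder 1
139 ÷ 2 = 69 remainder 1
69 ÷ 2 = 34 remainder 1
34 ÷ 2 = 17 remainder 0
17 ÷ 2 = 8 remainder 1
8 ÷ 2 = 4 remainder 0
4 ÷ 2 = 2 remainder 0
2 ÷ 2 = 1 remainder 0
1 ÷ 2 = 0 remainder 1
Reading remainders bottom to top: 100010111001



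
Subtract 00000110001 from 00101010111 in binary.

Method 1 - Direct subtraction (column by column from the right: bit − bit − borrow-in; if negative, add 2 and borrow 1 from the next column):
borrow: 00001000000
        00101010111
-       00000110001
-------------------
        00100100110

Method 2 - Add two's complement:
Two's complement of 00000110001: invert → 11111001110, add 1 → 11111001111
  00101010111
+ 11111001111
-------------
 100100100110  (end carry out of the top bit = 1)
Discarding the end carry: 00100100110
Decimal check:
  00101010111 = 256 + 64 + 16 + 4 + 2 + 1 = 343
  00000110001 = 32 + 16 + 1 = 49
  343 - 49 = 294, and 00100100110 = 256 + 32 + 4 + 2 = 294 ✓



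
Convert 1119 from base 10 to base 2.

Using repeated division by 2:
1119 ÷ 2 = 559 remainder 1
559 ÷ 2 = 279 remainder 1
279 ÷ 2 = 139 remainder 1
139 ÷ 2 = 69 remainder 1
69 ÷ 2 = 34 remainder 1
34 ÷ 2 = 17 remainder 0
17 ÷ 2 = 8 remainder 1
8 ÷ 2 = 4 remainder 0
4 ÷ 2 = 2 remainder 0
2 ÷ 2 = 1 remainder 0
1 ÷ 2 = 0 remainder 1
Reading remainders bottom to top: 10001011111



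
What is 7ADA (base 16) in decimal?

Expand by place value (powers of 16):
Digit values: A = 10, D = 13
7ADA = 7 × 16^3 + 10 × 16^2 + 13 × 16^1 + 10 × 16^0
= 7 × 4096 + 10 × 256 + 13 × 16 + 10 × 1
= 28672 + 2560 + 208 + 10
= 31450



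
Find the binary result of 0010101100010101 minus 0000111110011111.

Method 1 - Direct subtraction (column by column from the right: bit − bit − borrow-in; if negative, add 2 and borrow 1 from the next column):
borrow: 0011111111111100
        0010101100010101
-       0000111110011111
------------------------
        0001101101110110

Method 2 - Add two's complement:
Two's complement of 0000111110011111: invert → 1111000001100000, add 1 → 1111000001100001
  0010101100010101
+ 1111000001100001
------------------
 10001101101110110  (end carry out of the top bit = 1)
Discarding the end carry: 0001101101110110
Decimal check:
  0010101100010101 = 8192 + 2048 + 512 + 256 + 16 + 4 + 1 = 11029
  0000111110011111 = 2048 + 1024 + 512 + 256 + 128 + 16 + 8 + 4 + 2 + 1 = 3999
  11029 - 3999 = 7030, and 0001101101110110 = 4096 + 2048 + 512 + 256 + 64 + 32 + 16 + 4 + 2 = 7030 ✓



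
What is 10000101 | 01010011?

OR: 1 when either bit is 1
  10000101
| 01010011
----------
  11010111
Decimal: 133 | 83 = 215



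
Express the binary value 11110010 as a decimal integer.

Sum of powers of 2 for each 1-bit:
2^1 + 2^4 + 2^5 + 2^6 + 2^7
= 2 + 16 + 32 + 64 + 128
= 242



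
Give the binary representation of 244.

Using repeated division by 2:
244 ÷ 2 = 122 remainder 0
122 ÷ 2 = 61 remainder 0
61 ÷ 2 = 30 remainder 1
30 ÷ 2 = 15 remainder 0
15 ÷ 2 = 7 remainder 1
7 ÷ 2 = 3 remainder 1
3 ÷ 2 = 1 remainder 1
1 ÷ 2 = 0 remainder 1
Reading remainders bottom to top: 11110100



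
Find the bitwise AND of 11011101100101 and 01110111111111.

AND: 1 only when both bits are 1
  11011101100101
& 01110111111111
----------------
  01010101100101
Decimal: 14181 & 7679 = 5477



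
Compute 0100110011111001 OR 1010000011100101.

OR: 1 when either bit is 1
  0100110011111001
| 1010000011100101
------------------
  1110110011111101
Decimal: 19705 | 41189 = 60669



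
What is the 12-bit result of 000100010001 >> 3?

Original: 000100010001 (decimal 273)
Shift right by 3 positions
Drop the 3 low bits; fill with zeros on the left
Result: 000000100010 (decimal 34)
Equivalent: 273 >> 3 = 273 ÷ 2^3 = 34



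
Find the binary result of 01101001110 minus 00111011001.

Method 1 - Direct subtraction (column by column from the right: bit − bit − borrow-in; if negative, add 2 and borrow 1 from the next column):
borrow: 01111100010
        01101001110
-       00111011001
-------------------
        00101110101

Method 2 - Add two's complement:
Two's complement of 00111011001: invert → 11000100110, add 1 → 11000100111
  01101001110
+ 11000100111
-------------
 100101110101  (end carry out of the top bit = 1)
Discarding the end carry: 00101110101
Decimal check:
  01101001110 = 512 + 256 + 64 + 8 + 4 + 2 = 846
  00111011001 = 256 + 128 + 64 + 16 + 8 + 1 = 473
  846 - 473 = 373, and 00101110101 = 256 + 64 + 32 + 16 + 4 + 1 = 373 ✓



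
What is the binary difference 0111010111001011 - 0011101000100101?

Method 1 - Direct subtraction (column by column from the right: bit − bit − borrow-in; if negative, add 2 and borrow 1 from the next column):
borrow: 0111010001001000
        0111010111001011
-       0011101000100101
------------------------
        0011101110100110

Method 2 - Add two's complement:
Two's complement of 0011101000100101: invert → 1100010111011010, add 1 → 1100010111011011
  0111010111001011
+ 1100010111011011
------------------
 10011101110100110  (end carry out of the top bit = 1)
Discarding the end carry: 0011101110100110
Decimal check:
  0111010111001011 = 16384 + 8192 + 4096 + 1024 + 256 + 128 + 64 + 8 + 2 + 1 = 30155
  0011101000100101 = 8192 + 4096 + 2048 + 512 + 32 + 4 + 1 = 14885
  30155 - 14885 = 15270, and 0011101110100110 = 8192 + 4096 + 2048 + 512 + 256 + 128 + 32 + 4 + 2 = 15270 ✓



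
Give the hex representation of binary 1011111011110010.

Group into 4-bit nibbles from right:
  1011 = B
  1110 = E
  1111 = F
  0010 = 2
Result: BEF2



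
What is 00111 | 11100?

OR: 1 when either bit is 1
  00111
| 11100
-------
  11111
Decimal: 7 | 28 = 31



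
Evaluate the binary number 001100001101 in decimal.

Sum of powers of 2 for each 1-bit:
2^0 + 2^2 + 2^3 + 2^8 + 2^9
= 1 + 4 + 8 + 256 + 512
= 781



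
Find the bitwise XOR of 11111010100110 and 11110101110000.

XOR: 1 when bits differ
  11111010100110
^ 11110101110000
----------------
  00001111010110
Decimal: 16038 ^ 15728 = 982



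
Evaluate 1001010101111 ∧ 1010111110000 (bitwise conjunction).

AND: 1 only when both bits are 1
  1001010101111
& 1010111110000
---------------
  1000010100000
Decimal: 4783 & 5616 = 4256



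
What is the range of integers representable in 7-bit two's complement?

For 7-bit two's complement:
Minimum: -2^6 = -64
Maximum: 2^6 - 1 = 63



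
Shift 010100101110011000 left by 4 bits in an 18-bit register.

Original: 010100101110011000 (decimal 84888)
Shift left by 4 positions
Append 4 zeros on the right and drop the 4 high bits that overflow the 18-bit width
Result: 001011100110000000 (decimal 47488)
Equivalent: 84888 << 4 = 84888 × 2^4 = 1358208, truncated to 18 bits = 47488



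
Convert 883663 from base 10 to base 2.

Using repeated division by 2:
883663 ÷ 2 = 441831 remainder 1
441831 ÷ 2 = 220915 remainder 1
220915 ÷ 2 = 110457 remainder 1
110457 ÷ 2 = 55228 remainder 1
55228 ÷ 2 = 27614 remainder 0
27614 ÷ 2 = 13807 remainder 0
13807 ÷ 2 = 6903 remainder 1
6903 ÷ 2 = 3451 remainder 1
3451 ÷ 2 = 1725 remainder 1
1725 ÷ 2 = 862 remainder 1
862 ÷ 2 = 431 remainder 0
431 ÷ 2 = 215 remainder 1
215 ÷ 2 = 107 remainder 1
107 ÷ 2 = 53 remainder 1
53 ÷ 2 = 26 remainder 1
26 ÷ 2 = 13 remainder 0
13 ÷ 2 = 6 remainder 1
6 ÷ 2 = 3 remainder 0
3 ÷ 2 = 1 remainder 1
1 ÷ 2 = 0 remainder 1
Reading remainders bottom to top: 11010111101111001111



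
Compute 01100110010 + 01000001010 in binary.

Add column by column from the right: bit + bit + carry-in; write the sum mod 2, carry 1 when the sum is 2 or 3.
carry:  10000000100
        01100110010
+       01000001010
-------------------
       010100111100
(the carry out of the leftmost column, 0, becomes the leading bit)
Decimal check:
  01100110010 = 512 + 256 + 32 + 16 + 2 = 818
  01000001010 = 512 + 8 + 2 = 522
  818 + 522 = 1340, and 010100111100 = 1024 + 256 + 32 + 16 + 8 + 4 = 1340 ✓



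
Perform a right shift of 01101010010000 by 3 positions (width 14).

Original: 01101010010000 (decimal 6800)
Shift right by 3 positions
Drop the 3 low bits; fill with zeros on the left
Result: 00001101010010 (decimal 850)
Equivalent: 6800 >> 3 = 6800 ÷ 2^3 = 850



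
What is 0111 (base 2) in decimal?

Sum of powers of 2 for each 1-bit:
2^0 + 2^1 + 2^2
= 1 + 2 + 4
= 7



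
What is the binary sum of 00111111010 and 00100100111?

Add column by column from the right: bit + bit + carry-in; write the sum mod 2, carry 1 when the sum is 2 or 3.
carry:  01111111100
        00111111010
+       00100100111
-------------------
       001100100001
(the carry out of the leftmost column, 0, becomes the leading bit)
Decimal check:
  00111111010 = 256 + 128 + 64 + 32 + 16 + 8 + 2 = 506
  00100100111 = 256 + 32 + 4 + 2 + 1 = 295
  506 + 295 = 801, and 001100100001 = 512 + 256 + 32 + 1 = 801 ✓



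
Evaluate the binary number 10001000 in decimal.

Sum of powers of 2 for each 1-bit:
2^3 + 2^7
= 8 + 128
= 136



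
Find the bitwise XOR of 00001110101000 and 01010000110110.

XOR: 1 when bits differ
  00001110101000
^ 01010000110110
----------------
  01011110011110
Decimal: 936 ^ 5174 = 6046



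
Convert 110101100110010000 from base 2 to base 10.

Sum of powers of 2 for each 1-bit:
2^4 + 2^7 + 2^8 + 2^11 + 2^12 + 2^14 + 2^16 + 2^17
= 16 + 128 + 256 + 2048 + 4096 + 16384 + 65536 + 131072
= 219536



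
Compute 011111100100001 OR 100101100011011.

OR: 1 when either bit is 1
  011111100100001
| 100101100011011
-----------------
  111111100111011
Decimal: 16161 | 19227 = 32571



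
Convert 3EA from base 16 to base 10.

Expand by place value (powers of 16):
Digit values: E = 14, A = 10
3EA = 3 × 16^2 + 14 × 16^1 + 10 × 16^0
= 3 × 256 + 14 × 16 + 10 × 1
= 768 + 224 + 10
= 1002



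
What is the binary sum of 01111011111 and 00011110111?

Add column by column from the right: bit + bit + carry-in; write the sum mod 2, carry 1 when the sum is 2 or 3.
carry:  11111111110
        01111011111
+       00011110111
-------------------
       010011010110
(the carry out of the leftmost column, 0, becomes the leading bit)
Decimal check:
  01111011111 = 512 + 256 + 128 + 64 + 16 + 8 + 4 + 2 + 1 = 991
  00011110111 = 128 + 64 + 32 + 16 + 4 + 2 + 1 = 247
  991 + 247 = 1238, and 010011010110 = 1024 + 128 + 64 + 16 + 4 + 2 = 1238 ✓



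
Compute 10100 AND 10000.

AND: 1 only when both bits are 1
  10100
& 10000
-------
  10000
Decimal: 20 & 16 = 16



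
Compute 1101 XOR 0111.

XOR: 1 when bits differ
  1101
^ 0111
------
  1010
Decimal: 13 ^ 7 = 10



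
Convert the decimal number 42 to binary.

Using repeated division by 2:
42 ÷ 2 = 21 remainder 0
21 ÷ 2 = 10 remainder 1
10 ÷ 2 = 5 remainder 0
5 ÷ 2 = 2 remainder 1
2 ÷ 2 = 1 remainder 0
1 ÷ 2 = 0 remainder 1
Reading remainders bottom to top: 101010



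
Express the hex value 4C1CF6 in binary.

Convert each hex digit to 4 bits:
  4 = 0100
  C = 1100
  1 = 0001
  C = 1100
  F = 1111
  6 = 0110
Concatenate: 010011000001110011110110



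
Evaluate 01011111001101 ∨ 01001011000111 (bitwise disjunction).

OR: 1 when either bit is 1
  01011111001101
| 01001011000111
----------------
  01011111001111
Decimal: 6093 | 4807 = 6095



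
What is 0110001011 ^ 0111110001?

XOR: 1 when bits differ
  0110001011
^ 0111110001
------------
  0001111010
Decimal: 395 ^ 497 = 122



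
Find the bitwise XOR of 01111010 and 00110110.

XOR: 1 when bits differ
  01111010
^ 00110110
----------
  01001100
Decimal: 122 ^ 54 = 76



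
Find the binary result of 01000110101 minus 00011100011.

Method 1 - Direct subtraction (column by column from the right: bit − bit − borrow-in; if negative, add 2 and borrow 1 from the next column):
borrow: 01110000100
        01000110101
-       00011100011
-------------------
        00101010010

Method 2 - Add two's complement:
Two's complement of 00011100011: invert → 11100011100, add 1 → 11100011101
  01000110101
+ 11100011101
-------------
 100101010010  (end carry out of the top bit = 1)
Discarding the end carry: 00101010010
Decimal check:
  01000110101 = 512 + 32 + 16 + 4 + 1 = 565
  00011100011 = 128 + 64 + 32 + 2 + 1 = 227
  565 - 227 = 338, and 00101010010 = 256 + 64 + 16 + 2 = 338 ✓



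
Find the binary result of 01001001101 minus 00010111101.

Method 1 - Direct subtraction (column by column from the right: bit − bit − borrow-in; if negative, add 2 and borrow 1 from the next column):
borrow: 01101100000
        01001001101
-       00010111101
-------------------
        00110010000

Method 2 - Add two's complement:
Two's complement of 00010111101: invert → 11101000010, add 1 → 11101000011
  01001001101
+ 11101000011
-------------
 100110010000  (end carry out of the top bit = 1)
Discarding the end carry: 00110010000
Decimal check:
  01001001101 = 512 + 64 + 8 + 4 + 1 = 589
  00010111101 = 128 + 32 + 16 + 8 + 4 + 1 = 189
  589 - 189 = 400, and 00110010000 = 256 + 128 + 16 = 400 ✓



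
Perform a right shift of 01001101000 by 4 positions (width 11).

Original: 01001101000 (decimal 616)
Shift right by 4 positions
Drop the 4 low bits; fill with zeros on the left
Result: 00000100110 (decimal 38)
Equivalent: 616 >> 4 = 616 ÷ 2^4 = 38



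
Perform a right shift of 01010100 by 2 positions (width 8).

Original: 01010100 (decimal 84)
Shift right by 2 positions
Drop the 2 low bits; fill with zeros on the left
Result: 00010101 (decimal 21)
Equivalent: 84 >> 2 = 84 ÷ 2^2 = 21



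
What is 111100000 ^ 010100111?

XOR: 1 when bits differ
  111100000
^ 010100111
-----------
  101000111
Decimal: 480 ^ 167 = 327



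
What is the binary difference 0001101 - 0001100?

Method 1 - Direct subtraction (column by column from the right: bit − bit − borrow-in; if negative, add 2 and borrow 1 from the next column):
borrow: 0000000
        0001101
-       0001100
---------------
        0000001

Method 2 - Add two's complement:
Two's complement of 0001100: invert → 1110011, add 1 → 1110100
  0001101
+ 1110100
---------
 10000001  (end carry out of the top bit = 1)
Discarding the end carry: 0000001
Decimal check:
  0001101 = 8 + 4 + 1 = 13
  0001100 = 8 + 4 = 12
  13 - 12 = 1, and 0000001 = 1 ✓



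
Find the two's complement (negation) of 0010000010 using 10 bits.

Original: 0010000010
Step 1 - Invert all bits: 1101111101
Step 2 - Add 1: 1101111110
Verification: 0010000010 + 1101111110 = 10000000000; discarding the end carry (carry out of the top bit) leaves the 10-bit value 0000000000, as required for x + (-x)



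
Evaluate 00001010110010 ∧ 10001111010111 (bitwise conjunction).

AND: 1 only when both bits are 1
  00001010110010
& 10001111010111
----------------
  00001010010010
Decimal: 690 & 9175 = 658



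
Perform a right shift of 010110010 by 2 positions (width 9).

Original: 010110010 (decimal 178)
Shift right by 2 positions
Drop the 2 low bits; fill with zeros on the left
Result: 000101100 (decimal 44)
Equivalent: 178 >> 2 = 178 ÷ 2^2 = 44



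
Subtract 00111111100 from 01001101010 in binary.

Method 1 - Direct subtraction (column by column from the right: bit − bit − borrow-in; if negative, add 2 and borrow 1 from the next column):
borrow: 01111111000
        01001101010
-       00111111100
-------------------
        00001101110

Method 2 - Add two's complement:
Two's complement of 00111111100: invert → 11000000011, add 1 → 11000000100
  01001101010
+ 11000000100
-------------
 100001101110  (end carry out of the top bit = 1)
Discarding the end carry: 00001101110
Decimal check:
  01001101010 = 512 + 64 + 32 + 8 + 2 = 618
  00111111100 = 256 + 128 + 64 + 32 + 16 + 8 + 4 = 508
  618 - 508 = 110, and 00001101110 = 64 + 32 + 8 + 4 + 2 = 110 ✓



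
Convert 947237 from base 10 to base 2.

Using repeated division by 2:
947237 ÷ 2 = 473618 remainder 1
473618 ÷ 2 = 236809 remainder 0
236809 ÷ 2 = 118404 remainder 1
118404 ÷ 2 = 59202 remainder 0
59202 ÷ 2 = 29601 remainder 0
29601 ÷ 2 = 14800 remainder 1
14800 ÷ 2 = 7400 remainder 0
7400 ÷ 2 = 3700 remainder 0
3700 ÷ 2 = 1850 remainder 0
1850 ÷ 2 = 925 remainder 0
925 ÷ 2 = 462 remainder 1
462 ÷ 2 = 231 remainder 0
231 ÷ 2 = 115 remainder 1
115 ÷ 2 = 57 remainder 1
57 ÷ 2 = 28 remainder 1
28 ÷ 2 = 14 remainder 0
14 ÷ 2 = 7 remainder 0
7 ÷ 2 = 3 remainder 1
3 ÷ 2 = 1 remainder 1
1 ÷ 2 = 0 remainder 1
Reading remainders bottom to top: 11100111010000100101



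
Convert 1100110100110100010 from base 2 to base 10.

Sum of powers of 2 for each 1-bit:
2^1 + 2^5 + 2^7 + 2^8 + 2^11 + 2^13 + 2^14 + 2^17 + 2^18
= 2 + 32 + 128 + 256 + 2048 + 8192 + 16384 + 131072 + 262144
= 420258



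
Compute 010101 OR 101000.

OR: 1 when either bit is 1
  010101
| 101000
--------
  111101
Decimal: 21 | 40 = 61



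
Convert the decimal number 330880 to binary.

Using repeated division by 2:
330880 ÷ 2 = 165440 remainder 0
165440 ÷ 2 = 82720 remainder 0
82720 ÷ 2 = 41360 remainder 0
41360 ÷ 2 = 20680 remainder 0
20680 ÷ 2 = 10340 remainder 0
10340 ÷ 2 = 5170 remainder 0
5170 ÷ 2 = 2585 remainder 0
2585 ÷ 2 = 1292 remainder 1
1292 ÷ 2 = 646 remainder 0
646 ÷ 2 = 323 remainder 0
323 ÷ 2 = 161 remainder 1
161 ÷ 2 = 80 remainder 1
80 ÷ 2 = 40 remainder 0
40 ÷ 2 = 20 remainder 0
20 ÷ 2 = 10 remainder 0
10 ÷ 2 = 5 remainder 0
5 ÷ 2 = 2 remainder 1
2 ÷ 2 = 1 remainder 0
1 ÷ 2 = 0 remainder 1
Reading remainders bottom to top: 1010000110010000000



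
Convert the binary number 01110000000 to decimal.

Sum of powers of 2 for each 1-bit:
2^7 + 2^8 + 2^9
= 128 + 256 + 512
= 896



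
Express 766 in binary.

Using repeated division by 2:
766 ÷ 2 = 383 remainder 0
383 ÷ 2 = 191 remainder 1
191 ÷ 2 = 95 remainder 1
95 ÷ 2 = 47 remainder 1
47 ÷ 2 = 23 remainder 1
23 ÷ 2 = 11 remainder 1
11 ÷ 2 = 5 remainder 1
5 ÷ 2 = 2 remainder 1
2 ÷ 2 = 1 remainder 0
1 ÷ 2 = 0 remainder 1
Reading remainders bottom to top: 1011111110



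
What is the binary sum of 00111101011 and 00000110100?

Add column by column from the right: bit + bit + carry-in; write the sum mod 2, carry 1 when the sum is 2 or 3.
carry:  01111000000
        00111101011
+       00000110100
-------------------
       001000011111
(the carry out of the leftmost column, 0, becomes the leading bit)
Decimal check:
  00111101011 = 256 + 128 + 64 + 32 + 8 + 2 + 1 = 491
  00000110100 = 32 + 16 + 4 = 52
  491 + 52 = 543, and 001000011111 = 512 + 16 + 8 + 4 + 2 + 1 = 543 ✓



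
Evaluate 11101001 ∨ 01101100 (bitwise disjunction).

OR: 1 when either bit is 1
  11101001
| 01101100
----------
  11101101
Decimal: 233 | 108 = 237



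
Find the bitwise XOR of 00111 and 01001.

XOR: 1 when bits differ
  00111
^ 01001
-------
  01110
Decimal: 7 ^ 9 = 14



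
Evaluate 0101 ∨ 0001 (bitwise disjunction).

OR: 1 when either bit is 1
  0101
| 0001
------
  0101
Decimal: 5 | 1 = 5

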